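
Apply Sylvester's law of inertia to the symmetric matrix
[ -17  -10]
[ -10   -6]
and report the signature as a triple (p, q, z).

Answer: (0, 2, 0)

Derivation:
step 0: pivot -17 → sign −
step 1: pivot -2/17 → sign −
signature = (0, 2, 0)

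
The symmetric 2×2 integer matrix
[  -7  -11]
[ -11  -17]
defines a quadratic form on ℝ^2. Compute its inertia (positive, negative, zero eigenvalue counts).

step 0: pivot -7 → sign −
step 1: pivot 2/7 → sign +
signature = (1, 1, 0)

Answer: (1, 1, 0)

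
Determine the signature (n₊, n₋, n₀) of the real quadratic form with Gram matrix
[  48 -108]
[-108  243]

Answer: (1, 0, 1)

Derivation:
step 0: pivot 48 → sign +
step 1: row/col 1 already zero → sign 0
signature = (1, 0, 1)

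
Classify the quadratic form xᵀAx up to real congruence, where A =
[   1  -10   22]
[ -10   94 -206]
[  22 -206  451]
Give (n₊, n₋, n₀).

step 0: pivot 1 → sign +
step 1: pivot -6 → sign −
step 2: pivot -1/3 → sign −
signature = (1, 2, 0)

Answer: (1, 2, 0)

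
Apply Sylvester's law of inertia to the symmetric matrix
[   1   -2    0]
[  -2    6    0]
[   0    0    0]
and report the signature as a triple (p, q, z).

Answer: (2, 0, 1)

Derivation:
step 0: pivot 1 → sign +
step 1: pivot 2 → sign +
step 2: row/col 2 already zero → sign 0
signature = (2, 0, 1)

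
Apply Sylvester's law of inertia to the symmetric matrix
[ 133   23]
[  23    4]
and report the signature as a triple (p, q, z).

Answer: (2, 0, 0)

Derivation:
step 0: pivot 133 → sign +
step 1: pivot 3/133 → sign +
signature = (2, 0, 0)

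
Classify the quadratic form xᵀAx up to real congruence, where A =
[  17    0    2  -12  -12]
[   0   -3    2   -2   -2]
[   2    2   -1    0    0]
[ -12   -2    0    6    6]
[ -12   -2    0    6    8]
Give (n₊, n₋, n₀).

step 0: pivot 17 → sign +
step 1: pivot -3 → sign −
step 2: pivot 5/51 → sign +
step 3: pivot -6/5 → sign −
step 4: pivot 2 → sign +
signature = (3, 2, 0)

Answer: (3, 2, 0)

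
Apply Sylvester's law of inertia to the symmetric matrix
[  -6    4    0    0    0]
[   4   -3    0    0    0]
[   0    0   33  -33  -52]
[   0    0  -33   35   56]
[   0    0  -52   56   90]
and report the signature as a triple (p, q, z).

Answer: (3, 2, 0)

Derivation:
step 0: pivot -6 → sign −
step 1: pivot -1/3 → sign −
step 2: pivot 33 → sign +
step 3: pivot 2 → sign +
step 4: pivot 2/33 → sign +
signature = (3, 2, 0)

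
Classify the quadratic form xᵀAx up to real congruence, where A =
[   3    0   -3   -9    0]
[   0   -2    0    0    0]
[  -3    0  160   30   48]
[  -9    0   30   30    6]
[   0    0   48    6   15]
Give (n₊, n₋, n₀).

Answer: (3, 2, 0)

Derivation:
step 0: pivot 3 → sign +
step 1: pivot -2 → sign −
step 2: pivot 157 → sign +
step 3: pivot 30/157 → sign +
step 4: pivot -3/5 → sign −
signature = (3, 2, 0)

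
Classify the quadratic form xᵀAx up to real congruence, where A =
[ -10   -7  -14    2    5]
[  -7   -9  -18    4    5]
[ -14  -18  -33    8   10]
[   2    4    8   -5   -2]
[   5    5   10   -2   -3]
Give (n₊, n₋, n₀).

step 0: pivot -10 → sign −
step 1: pivot -41/10 → sign −
step 2: pivot 3 → sign +
step 3: pivot -121/41 → sign −
step 4: pivot 6/121 → sign +
signature = (2, 3, 0)

Answer: (2, 3, 0)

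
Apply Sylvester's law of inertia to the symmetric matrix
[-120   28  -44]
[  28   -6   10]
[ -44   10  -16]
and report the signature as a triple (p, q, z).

Answer: (1, 1, 1)

Derivation:
step 0: pivot -120 → sign −
step 1: pivot 8/15 → sign +
step 2: row/col 2 already zero → sign 0
signature = (1, 1, 1)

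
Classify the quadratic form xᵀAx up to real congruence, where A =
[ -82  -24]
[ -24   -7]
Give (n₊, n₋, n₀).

Answer: (1, 1, 0)

Derivation:
step 0: pivot -82 → sign −
step 1: pivot 1/41 → sign +
signature = (1, 1, 0)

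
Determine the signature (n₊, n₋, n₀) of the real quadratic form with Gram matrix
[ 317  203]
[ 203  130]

step 0: pivot 317 → sign +
step 1: pivot 1/317 → sign +
signature = (2, 0, 0)

Answer: (2, 0, 0)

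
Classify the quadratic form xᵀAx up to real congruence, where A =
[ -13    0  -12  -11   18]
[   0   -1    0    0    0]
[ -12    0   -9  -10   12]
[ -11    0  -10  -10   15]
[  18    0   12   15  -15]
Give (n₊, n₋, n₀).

step 0: pivot -13 → sign −
step 1: pivot -1 → sign −
step 2: pivot 27/13 → sign +
step 3: pivot -19/27 → sign −
step 4: pivot -6/19 → sign −
signature = (1, 4, 0)

Answer: (1, 4, 0)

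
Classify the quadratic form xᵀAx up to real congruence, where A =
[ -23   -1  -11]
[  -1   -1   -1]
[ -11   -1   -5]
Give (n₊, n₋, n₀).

step 0: pivot -23 → sign −
step 1: pivot -22/23 → sign −
step 2: pivot 6/11 → sign +
signature = (1, 2, 0)

Answer: (1, 2, 0)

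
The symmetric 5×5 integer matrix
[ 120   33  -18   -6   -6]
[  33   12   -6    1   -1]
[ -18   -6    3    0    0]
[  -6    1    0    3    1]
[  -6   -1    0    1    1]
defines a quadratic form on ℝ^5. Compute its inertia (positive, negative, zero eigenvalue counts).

step 0: pivot 120 → sign +
step 1: pivot 117/40 → sign +
step 2: pivot -1/13 → sign −
step 3: pivot 1/3 → sign +
step 4: pivot 6 → sign +
signature = (4, 1, 0)

Answer: (4, 1, 0)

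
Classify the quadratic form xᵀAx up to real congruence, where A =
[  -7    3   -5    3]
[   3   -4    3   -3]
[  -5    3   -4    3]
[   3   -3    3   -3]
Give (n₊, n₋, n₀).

Answer: (0, 3, 1)

Derivation:
step 0: pivot -7 → sign −
step 1: pivot -19/7 → sign −
step 2: pivot -3/19 → sign −
step 3: row/col 3 already zero → sign 0
signature = (0, 3, 1)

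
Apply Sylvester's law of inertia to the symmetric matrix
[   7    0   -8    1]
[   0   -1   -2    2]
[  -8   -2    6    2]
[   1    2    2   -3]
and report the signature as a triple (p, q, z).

Answer: (2, 1, 1)

Derivation:
step 0: pivot 7 → sign +
step 1: pivot -1 → sign −
step 2: pivot 6/7 → sign +
step 3: row/col 3 already zero → sign 0
signature = (2, 1, 1)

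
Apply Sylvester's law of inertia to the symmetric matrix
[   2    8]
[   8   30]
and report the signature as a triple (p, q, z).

Answer: (1, 1, 0)

Derivation:
step 0: pivot 2 → sign +
step 1: pivot -2 → sign −
signature = (1, 1, 0)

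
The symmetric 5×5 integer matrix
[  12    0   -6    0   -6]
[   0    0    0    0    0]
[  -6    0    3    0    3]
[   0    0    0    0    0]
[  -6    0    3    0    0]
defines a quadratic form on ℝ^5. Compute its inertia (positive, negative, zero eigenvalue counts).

step 0: pivot 12 → sign +
step 1: pivot -3 → sign −
step 2: row/col 2 already zero → sign 0
step 3: row/col 3 already zero → sign 0
step 4: row/col 4 already zero → sign 0
signature = (1, 1, 3)

Answer: (1, 1, 3)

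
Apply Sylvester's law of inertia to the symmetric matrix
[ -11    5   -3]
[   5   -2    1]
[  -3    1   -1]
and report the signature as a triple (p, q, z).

Answer: (1, 2, 0)

Derivation:
step 0: pivot -11 → sign −
step 1: pivot 3/11 → sign +
step 2: pivot -2/3 → sign −
signature = (1, 2, 0)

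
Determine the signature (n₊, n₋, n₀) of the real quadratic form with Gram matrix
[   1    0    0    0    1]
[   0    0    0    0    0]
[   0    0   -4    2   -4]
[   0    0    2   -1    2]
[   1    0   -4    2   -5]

step 0: pivot 1 → sign +
step 1: pivot -4 → sign −
step 2: pivot -2 → sign −
step 3: row/col 3 already zero → sign 0
step 4: row/col 4 already zero → sign 0
signature = (1, 2, 2)

Answer: (1, 2, 2)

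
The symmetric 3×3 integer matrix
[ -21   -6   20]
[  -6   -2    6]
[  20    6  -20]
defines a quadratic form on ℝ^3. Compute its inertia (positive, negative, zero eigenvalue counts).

step 0: pivot -21 → sign −
step 1: pivot -2/7 → sign −
step 2: pivot -2/3 → sign −
signature = (0, 3, 0)

Answer: (0, 3, 0)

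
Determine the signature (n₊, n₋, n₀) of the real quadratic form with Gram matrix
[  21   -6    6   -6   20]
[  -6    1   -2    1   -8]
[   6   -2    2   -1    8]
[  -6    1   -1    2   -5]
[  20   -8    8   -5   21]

Answer: (3, 2, 0)

Derivation:
step 0: pivot 21 → sign +
step 1: pivot -5/7 → sign −
step 2: pivot 2/5 → sign +
step 3: pivot -3/2 → sign −
step 4: pivot 1/3 → sign +
signature = (3, 2, 0)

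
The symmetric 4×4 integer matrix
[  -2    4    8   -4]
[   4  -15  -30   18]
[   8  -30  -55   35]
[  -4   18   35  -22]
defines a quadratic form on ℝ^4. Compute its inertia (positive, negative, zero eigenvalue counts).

Answer: (2, 2, 0)

Derivation:
step 0: pivot -2 → sign −
step 1: pivot -7 → sign −
step 2: pivot 5 → sign +
step 3: pivot 3/35 → sign +
signature = (2, 2, 0)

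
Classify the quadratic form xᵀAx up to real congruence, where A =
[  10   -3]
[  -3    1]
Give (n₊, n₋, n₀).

step 0: pivot 10 → sign +
step 1: pivot 1/10 → sign +
signature = (2, 0, 0)

Answer: (2, 0, 0)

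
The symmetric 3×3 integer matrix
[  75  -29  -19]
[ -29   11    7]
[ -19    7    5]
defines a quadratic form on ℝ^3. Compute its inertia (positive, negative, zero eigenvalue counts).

Answer: (2, 1, 0)

Derivation:
step 0: pivot 75 → sign +
step 1: pivot -16/75 → sign −
step 2: pivot 3/4 → sign +
signature = (2, 1, 0)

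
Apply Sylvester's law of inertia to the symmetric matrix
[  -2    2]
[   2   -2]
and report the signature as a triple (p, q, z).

step 0: pivot -2 → sign −
step 1: row/col 1 already zero → sign 0
signature = (0, 1, 1)

Answer: (0, 1, 1)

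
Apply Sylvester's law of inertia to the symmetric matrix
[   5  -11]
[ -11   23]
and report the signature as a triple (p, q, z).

step 0: pivot 5 → sign +
step 1: pivot -6/5 → sign −
signature = (1, 1, 0)

Answer: (1, 1, 0)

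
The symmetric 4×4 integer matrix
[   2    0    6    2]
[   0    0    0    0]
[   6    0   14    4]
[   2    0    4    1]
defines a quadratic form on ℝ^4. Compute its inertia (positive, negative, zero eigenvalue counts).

step 0: pivot 2 → sign +
step 1: pivot -4 → sign −
step 2: row/col 2 already zero → sign 0
step 3: row/col 3 already zero → sign 0
signature = (1, 1, 2)

Answer: (1, 1, 2)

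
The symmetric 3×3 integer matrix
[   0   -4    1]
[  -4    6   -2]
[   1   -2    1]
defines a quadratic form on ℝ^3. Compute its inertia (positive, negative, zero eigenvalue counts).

step 0: pivot 6 → sign +
step 1: pivot -8/3 → sign −
step 2: pivot 3/8 → sign +
signature = (2, 1, 0)

Answer: (2, 1, 0)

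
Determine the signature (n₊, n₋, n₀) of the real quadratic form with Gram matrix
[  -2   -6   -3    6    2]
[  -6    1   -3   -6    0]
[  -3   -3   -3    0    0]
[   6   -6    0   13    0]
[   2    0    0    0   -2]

Answer: (3, 2, 0)

Derivation:
step 0: pivot -2 → sign −
step 1: pivot 19 → sign +
step 2: pivot -15/38 → sign −
step 3: pivot 29/5 → sign +
step 4: pivot 6/29 → sign +
signature = (3, 2, 0)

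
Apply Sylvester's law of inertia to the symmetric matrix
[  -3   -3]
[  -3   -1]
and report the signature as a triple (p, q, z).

Answer: (1, 1, 0)

Derivation:
step 0: pivot -3 → sign −
step 1: pivot 2 → sign +
signature = (1, 1, 0)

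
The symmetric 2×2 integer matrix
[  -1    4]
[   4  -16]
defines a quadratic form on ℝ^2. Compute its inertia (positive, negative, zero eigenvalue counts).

step 0: pivot -1 → sign −
step 1: row/col 1 already zero → sign 0
signature = (0, 1, 1)

Answer: (0, 1, 1)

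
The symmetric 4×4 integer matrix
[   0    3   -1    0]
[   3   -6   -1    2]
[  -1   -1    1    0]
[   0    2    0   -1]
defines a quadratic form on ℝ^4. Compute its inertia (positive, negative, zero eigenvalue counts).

Answer: (2, 2, 0)

Derivation:
step 0: pivot -6 → sign −
step 1: pivot 3/2 → sign +
step 2: pivot -1/3 → sign −
step 3: pivot 1/3 → sign +
signature = (2, 2, 0)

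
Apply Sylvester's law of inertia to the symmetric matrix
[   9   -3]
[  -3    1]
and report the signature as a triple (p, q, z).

Answer: (1, 0, 1)

Derivation:
step 0: pivot 9 → sign +
step 1: row/col 1 already zero → sign 0
signature = (1, 0, 1)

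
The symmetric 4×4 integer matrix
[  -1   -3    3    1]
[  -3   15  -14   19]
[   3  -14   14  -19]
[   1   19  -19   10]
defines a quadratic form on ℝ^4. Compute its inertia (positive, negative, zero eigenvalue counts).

Answer: (2, 2, 0)

Derivation:
step 0: pivot -1 → sign −
step 1: pivot 24 → sign +
step 2: pivot 23/24 → sign +
step 3: pivot -3/23 → sign −
signature = (2, 2, 0)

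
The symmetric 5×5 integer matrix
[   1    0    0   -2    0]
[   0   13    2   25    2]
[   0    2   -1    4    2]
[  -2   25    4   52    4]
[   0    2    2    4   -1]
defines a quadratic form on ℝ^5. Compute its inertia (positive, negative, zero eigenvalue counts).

step 0: pivot 1 → sign +
step 1: pivot 13 → sign +
step 2: pivot -17/13 → sign −
step 3: pivot -1/17 → sign −
step 4: pivot 3 → sign +
signature = (3, 2, 0)

Answer: (3, 2, 0)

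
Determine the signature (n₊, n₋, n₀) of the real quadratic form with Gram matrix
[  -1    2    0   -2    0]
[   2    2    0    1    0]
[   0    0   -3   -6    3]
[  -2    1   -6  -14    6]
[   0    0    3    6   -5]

Answer: (2, 3, 0)

Derivation:
step 0: pivot -1 → sign −
step 1: pivot 6 → sign +
step 2: pivot -3 → sign −
step 3: pivot 1/2 → sign +
step 4: pivot -2 → sign −
signature = (2, 3, 0)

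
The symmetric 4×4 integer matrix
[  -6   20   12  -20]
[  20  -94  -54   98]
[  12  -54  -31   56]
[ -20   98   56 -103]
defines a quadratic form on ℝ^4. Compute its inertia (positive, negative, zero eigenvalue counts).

Answer: (1, 3, 0)

Derivation:
step 0: pivot -6 → sign −
step 1: pivot -82/3 → sign −
step 2: pivot 7/41 → sign +
step 3: pivot -3/7 → sign −
signature = (1, 3, 0)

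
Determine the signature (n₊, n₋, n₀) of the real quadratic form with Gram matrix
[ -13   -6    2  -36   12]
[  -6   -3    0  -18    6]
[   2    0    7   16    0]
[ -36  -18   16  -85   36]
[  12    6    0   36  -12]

step 0: pivot -13 → sign −
step 1: pivot -3/13 → sign −
step 2: pivot 11 → sign +
step 3: pivot -3/11 → sign −
step 4: row/col 4 already zero → sign 0
signature = (1, 3, 1)

Answer: (1, 3, 1)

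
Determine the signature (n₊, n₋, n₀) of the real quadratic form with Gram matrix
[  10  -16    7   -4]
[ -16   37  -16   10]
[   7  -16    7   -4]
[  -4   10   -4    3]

Answer: (3, 1, 0)

Derivation:
step 0: pivot 10 → sign +
step 1: pivot 57/5 → sign +
step 2: pivot 3/38 → sign +
step 3: pivot -1 → sign −
signature = (3, 1, 0)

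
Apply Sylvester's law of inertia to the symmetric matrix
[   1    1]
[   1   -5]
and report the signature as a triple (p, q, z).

step 0: pivot 1 → sign +
step 1: pivot -6 → sign −
signature = (1, 1, 0)

Answer: (1, 1, 0)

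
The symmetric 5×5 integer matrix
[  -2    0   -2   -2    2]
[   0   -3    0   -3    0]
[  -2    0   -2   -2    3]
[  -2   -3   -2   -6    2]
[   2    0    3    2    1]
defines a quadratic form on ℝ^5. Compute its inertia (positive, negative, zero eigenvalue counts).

Answer: (1, 4, 0)

Derivation:
step 0: pivot -2 → sign −
step 1: pivot -3 → sign −
step 2: pivot -1 → sign −
step 3: pivot 3 → sign +
step 4: pivot -1/3 → sign −
signature = (1, 4, 0)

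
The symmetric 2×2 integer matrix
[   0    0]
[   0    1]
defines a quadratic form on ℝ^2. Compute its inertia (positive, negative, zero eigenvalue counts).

Answer: (1, 0, 1)

Derivation:
step 0: pivot 1 → sign +
step 1: row/col 1 already zero → sign 0
signature = (1, 0, 1)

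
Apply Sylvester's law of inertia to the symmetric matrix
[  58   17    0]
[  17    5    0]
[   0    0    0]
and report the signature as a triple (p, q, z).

Answer: (2, 0, 1)

Derivation:
step 0: pivot 58 → sign +
step 1: pivot 1/58 → sign +
step 2: row/col 2 already zero → sign 0
signature = (2, 0, 1)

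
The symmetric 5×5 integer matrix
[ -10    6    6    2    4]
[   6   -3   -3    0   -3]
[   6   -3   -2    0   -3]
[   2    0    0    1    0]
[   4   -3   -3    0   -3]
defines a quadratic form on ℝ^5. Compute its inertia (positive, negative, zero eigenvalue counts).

step 0: pivot -10 → sign −
step 1: pivot 3/5 → sign +
step 2: pivot 1 → sign +
step 3: pivot -1 → sign −
step 4: pivot 2 → sign +
signature = (3, 2, 0)

Answer: (3, 2, 0)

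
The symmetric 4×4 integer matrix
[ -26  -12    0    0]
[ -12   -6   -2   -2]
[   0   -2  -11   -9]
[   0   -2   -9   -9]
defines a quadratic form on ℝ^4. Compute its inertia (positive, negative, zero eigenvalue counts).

step 0: pivot -26 → sign −
step 1: pivot -6/13 → sign −
step 2: pivot -7/3 → sign −
step 3: pivot -2/7 → sign −
signature = (0, 4, 0)

Answer: (0, 4, 0)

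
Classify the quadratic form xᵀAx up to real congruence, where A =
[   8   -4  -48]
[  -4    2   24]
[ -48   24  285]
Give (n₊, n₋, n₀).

Answer: (1, 1, 1)

Derivation:
step 0: pivot 8 → sign +
step 1: pivot -3 → sign −
step 2: row/col 2 already zero → sign 0
signature = (1, 1, 1)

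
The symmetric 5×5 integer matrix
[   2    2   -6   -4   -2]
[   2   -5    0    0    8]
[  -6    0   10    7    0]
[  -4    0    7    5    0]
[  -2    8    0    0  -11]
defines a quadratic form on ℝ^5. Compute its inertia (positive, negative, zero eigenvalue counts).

step 0: pivot 2 → sign +
step 1: pivot -7 → sign −
step 2: pivot -20/7 → sign −
step 3: pivot 3/20 → sign +
step 4: pivot 3 → sign +
signature = (3, 2, 0)

Answer: (3, 2, 0)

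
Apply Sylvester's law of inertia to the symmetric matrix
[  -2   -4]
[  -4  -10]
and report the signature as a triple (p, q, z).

step 0: pivot -2 → sign −
step 1: pivot -2 → sign −
signature = (0, 2, 0)

Answer: (0, 2, 0)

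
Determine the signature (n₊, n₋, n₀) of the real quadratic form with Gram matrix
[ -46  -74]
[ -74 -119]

step 0: pivot -46 → sign −
step 1: pivot 1/23 → sign +
signature = (1, 1, 0)

Answer: (1, 1, 0)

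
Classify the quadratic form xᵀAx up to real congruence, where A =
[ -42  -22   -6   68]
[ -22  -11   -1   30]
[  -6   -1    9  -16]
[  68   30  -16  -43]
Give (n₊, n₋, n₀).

step 0: pivot -42 → sign −
step 1: pivot 11/21 → sign +
step 2: pivot 12/11 → sign +
step 3: row/col 3 already zero → sign 0
signature = (2, 1, 1)

Answer: (2, 1, 1)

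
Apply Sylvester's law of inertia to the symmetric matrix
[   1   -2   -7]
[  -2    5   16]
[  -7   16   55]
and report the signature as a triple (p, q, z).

step 0: pivot 1 → sign +
step 1: pivot 1 → sign +
step 2: pivot 2 → sign +
signature = (3, 0, 0)

Answer: (3, 0, 0)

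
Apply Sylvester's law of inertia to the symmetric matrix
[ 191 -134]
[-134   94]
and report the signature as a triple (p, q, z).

step 0: pivot 191 → sign +
step 1: pivot -2/191 → sign −
signature = (1, 1, 0)

Answer: (1, 1, 0)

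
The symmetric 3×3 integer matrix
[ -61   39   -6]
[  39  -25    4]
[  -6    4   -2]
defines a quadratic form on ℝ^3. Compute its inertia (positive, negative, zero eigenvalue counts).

Answer: (0, 3, 0)

Derivation:
step 0: pivot -61 → sign −
step 1: pivot -4/61 → sign −
step 2: pivot -1 → sign −
signature = (0, 3, 0)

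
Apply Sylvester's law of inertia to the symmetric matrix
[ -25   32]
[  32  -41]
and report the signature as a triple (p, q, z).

Answer: (0, 2, 0)

Derivation:
step 0: pivot -25 → sign −
step 1: pivot -1/25 → sign −
signature = (0, 2, 0)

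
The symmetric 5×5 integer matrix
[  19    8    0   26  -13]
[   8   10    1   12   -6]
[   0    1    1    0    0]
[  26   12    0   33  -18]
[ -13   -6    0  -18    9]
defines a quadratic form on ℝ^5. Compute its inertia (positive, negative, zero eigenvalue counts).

Answer: (4, 1, 0)

Derivation:
step 0: pivot 19 → sign +
step 1: pivot 126/19 → sign +
step 2: pivot 107/126 → sign +
step 3: pivot -297/107 → sign −
step 4: pivot 2/33 → sign +
signature = (4, 1, 0)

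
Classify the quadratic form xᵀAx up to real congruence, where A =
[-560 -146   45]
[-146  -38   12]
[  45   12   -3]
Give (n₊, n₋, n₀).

step 0: pivot -560 → sign −
step 1: pivot 9/140 → sign +
step 2: pivot -1/2 → sign −
signature = (1, 2, 0)

Answer: (1, 2, 0)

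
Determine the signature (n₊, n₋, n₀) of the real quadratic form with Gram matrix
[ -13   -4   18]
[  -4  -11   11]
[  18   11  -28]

Answer: (0, 3, 0)

Derivation:
step 0: pivot -13 → sign −
step 1: pivot -127/13 → sign −
step 2: pivot -3/127 → sign −
signature = (0, 3, 0)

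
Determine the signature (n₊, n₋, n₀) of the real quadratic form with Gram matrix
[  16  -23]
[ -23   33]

step 0: pivot 16 → sign +
step 1: pivot -1/16 → sign −
signature = (1, 1, 0)

Answer: (1, 1, 0)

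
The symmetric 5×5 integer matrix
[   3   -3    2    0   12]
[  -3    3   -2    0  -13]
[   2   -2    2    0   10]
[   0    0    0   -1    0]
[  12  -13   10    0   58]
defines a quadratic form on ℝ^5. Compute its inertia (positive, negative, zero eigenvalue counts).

Answer: (3, 2, 0)

Derivation:
step 0: pivot 3 → sign +
step 1: pivot 2/3 → sign +
step 2: pivot -1 → sign −
step 3: pivot 4 → sign +
step 4: pivot -1/4 → sign −
signature = (3, 2, 0)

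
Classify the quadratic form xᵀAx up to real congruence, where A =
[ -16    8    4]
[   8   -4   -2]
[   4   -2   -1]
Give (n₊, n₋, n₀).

step 0: pivot -16 → sign −
step 1: row/col 1 already zero → sign 0
step 2: row/col 2 already zero → sign 0
signature = (0, 1, 2)

Answer: (0, 1, 2)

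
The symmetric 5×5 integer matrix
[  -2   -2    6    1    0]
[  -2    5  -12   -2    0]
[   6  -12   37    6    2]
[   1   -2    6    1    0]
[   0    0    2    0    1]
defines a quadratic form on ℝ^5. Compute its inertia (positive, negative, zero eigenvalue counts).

Answer: (3, 2, 0)

Derivation:
step 0: pivot -2 → sign −
step 1: pivot 7 → sign +
step 2: pivot 61/7 → sign +
step 3: pivot 3/122 → sign +
step 4: pivot -3 → sign −
signature = (3, 2, 0)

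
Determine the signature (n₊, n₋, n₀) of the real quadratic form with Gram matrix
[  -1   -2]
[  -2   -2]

step 0: pivot -1 → sign −
step 1: pivot 2 → sign +
signature = (1, 1, 0)

Answer: (1, 1, 0)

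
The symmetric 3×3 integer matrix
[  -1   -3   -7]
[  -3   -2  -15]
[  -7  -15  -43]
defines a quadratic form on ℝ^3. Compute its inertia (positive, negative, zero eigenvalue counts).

step 0: pivot -1 → sign −
step 1: pivot 7 → sign +
step 2: pivot 6/7 → sign +
signature = (2, 1, 0)

Answer: (2, 1, 0)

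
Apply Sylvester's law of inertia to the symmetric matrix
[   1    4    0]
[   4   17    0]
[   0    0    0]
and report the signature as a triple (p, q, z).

Answer: (2, 0, 1)

Derivation:
step 0: pivot 1 → sign +
step 1: pivot 1 → sign +
step 2: row/col 2 already zero → sign 0
signature = (2, 0, 1)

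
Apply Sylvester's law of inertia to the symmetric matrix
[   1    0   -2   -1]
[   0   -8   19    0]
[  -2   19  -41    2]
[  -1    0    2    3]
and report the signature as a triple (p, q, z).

step 0: pivot 1 → sign +
step 1: pivot -8 → sign −
step 2: pivot 1/8 → sign +
step 3: pivot 2 → sign +
signature = (3, 1, 0)

Answer: (3, 1, 0)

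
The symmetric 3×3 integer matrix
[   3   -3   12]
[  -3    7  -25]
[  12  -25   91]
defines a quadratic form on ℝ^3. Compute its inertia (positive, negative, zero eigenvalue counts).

Answer: (3, 0, 0)

Derivation:
step 0: pivot 3 → sign +
step 1: pivot 4 → sign +
step 2: pivot 3/4 → sign +
signature = (3, 0, 0)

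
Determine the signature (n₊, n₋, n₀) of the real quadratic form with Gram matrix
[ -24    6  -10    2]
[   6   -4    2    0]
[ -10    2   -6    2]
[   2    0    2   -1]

step 0: pivot -24 → sign −
step 1: pivot -5/2 → sign −
step 2: pivot -26/15 → sign −
step 3: pivot -1/13 → sign −
signature = (0, 4, 0)

Answer: (0, 4, 0)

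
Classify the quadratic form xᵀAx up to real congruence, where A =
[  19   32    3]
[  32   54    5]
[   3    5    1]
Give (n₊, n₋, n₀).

step 0: pivot 19 → sign +
step 1: pivot 2/19 → sign +
step 2: pivot 1/2 → sign +
signature = (3, 0, 0)

Answer: (3, 0, 0)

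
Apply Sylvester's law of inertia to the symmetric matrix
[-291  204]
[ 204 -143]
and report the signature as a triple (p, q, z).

Answer: (1, 1, 0)

Derivation:
step 0: pivot -291 → sign −
step 1: pivot 1/97 → sign +
signature = (1, 1, 0)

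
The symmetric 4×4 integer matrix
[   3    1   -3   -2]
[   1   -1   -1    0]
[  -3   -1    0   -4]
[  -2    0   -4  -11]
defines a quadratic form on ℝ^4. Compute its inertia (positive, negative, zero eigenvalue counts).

step 0: pivot 3 → sign +
step 1: pivot -4/3 → sign −
step 2: pivot -3 → sign −
step 3: row/col 3 already zero → sign 0
signature = (1, 2, 1)

Answer: (1, 2, 1)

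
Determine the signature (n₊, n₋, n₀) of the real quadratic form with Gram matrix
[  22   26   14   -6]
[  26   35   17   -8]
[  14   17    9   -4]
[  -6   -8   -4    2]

Answer: (3, 0, 1)

Derivation:
step 0: pivot 22 → sign +
step 1: pivot 47/11 → sign +
step 2: pivot 2/47 → sign +
step 3: row/col 3 already zero → sign 0
signature = (3, 0, 1)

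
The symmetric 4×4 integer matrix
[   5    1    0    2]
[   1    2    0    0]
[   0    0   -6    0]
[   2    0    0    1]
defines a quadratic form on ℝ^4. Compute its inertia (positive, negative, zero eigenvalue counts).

Answer: (3, 1, 0)

Derivation:
step 0: pivot 5 → sign +
step 1: pivot 9/5 → sign +
step 2: pivot -6 → sign −
step 3: pivot 1/9 → sign +
signature = (3, 1, 0)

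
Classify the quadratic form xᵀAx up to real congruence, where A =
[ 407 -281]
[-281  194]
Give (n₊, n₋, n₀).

Answer: (1, 1, 0)

Derivation:
step 0: pivot 407 → sign +
step 1: pivot -3/407 → sign −
signature = (1, 1, 0)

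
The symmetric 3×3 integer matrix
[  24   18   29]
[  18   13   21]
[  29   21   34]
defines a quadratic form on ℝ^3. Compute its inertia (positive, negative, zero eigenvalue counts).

step 0: pivot 24 → sign +
step 1: pivot -1/2 → sign −
step 2: pivot 1/12 → sign +
signature = (2, 1, 0)

Answer: (2, 1, 0)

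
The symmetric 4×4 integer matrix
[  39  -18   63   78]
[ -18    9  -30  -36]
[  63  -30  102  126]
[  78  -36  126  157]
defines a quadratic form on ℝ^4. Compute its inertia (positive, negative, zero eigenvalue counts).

Answer: (3, 1, 0)

Derivation:
step 0: pivot 39 → sign +
step 1: pivot 9/13 → sign +
step 2: pivot -1 → sign −
step 3: pivot 1 → sign +
signature = (3, 1, 0)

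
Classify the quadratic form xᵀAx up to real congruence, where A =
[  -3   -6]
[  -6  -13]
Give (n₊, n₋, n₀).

step 0: pivot -3 → sign −
step 1: pivot -1 → sign −
signature = (0, 2, 0)

Answer: (0, 2, 0)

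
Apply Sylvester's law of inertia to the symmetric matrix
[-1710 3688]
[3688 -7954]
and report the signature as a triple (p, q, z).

step 0: pivot -1710 → sign −
step 1: pivot 2/855 → sign +
signature = (1, 1, 0)

Answer: (1, 1, 0)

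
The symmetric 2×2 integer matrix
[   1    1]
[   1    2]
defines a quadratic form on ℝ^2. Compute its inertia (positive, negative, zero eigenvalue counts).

Answer: (2, 0, 0)

Derivation:
step 0: pivot 1 → sign +
step 1: pivot 1 → sign +
signature = (2, 0, 0)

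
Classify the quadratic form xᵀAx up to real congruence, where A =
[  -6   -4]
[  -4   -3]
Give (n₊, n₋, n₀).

step 0: pivot -6 → sign −
step 1: pivot -1/3 → sign −
signature = (0, 2, 0)

Answer: (0, 2, 0)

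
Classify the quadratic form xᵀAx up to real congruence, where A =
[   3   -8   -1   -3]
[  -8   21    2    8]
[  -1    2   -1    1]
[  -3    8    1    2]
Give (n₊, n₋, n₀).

Answer: (1, 2, 1)

Derivation:
step 0: pivot 3 → sign +
step 1: pivot -1/3 → sign −
step 2: pivot -1 → sign −
step 3: row/col 3 already zero → sign 0
signature = (1, 2, 1)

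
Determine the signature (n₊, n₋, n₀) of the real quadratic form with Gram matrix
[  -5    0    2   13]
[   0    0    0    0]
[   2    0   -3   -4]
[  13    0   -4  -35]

step 0: pivot -5 → sign −
step 1: pivot -11/5 → sign −
step 2: pivot -6/11 → sign −
step 3: row/col 3 already zero → sign 0
signature = (0, 3, 1)

Answer: (0, 3, 1)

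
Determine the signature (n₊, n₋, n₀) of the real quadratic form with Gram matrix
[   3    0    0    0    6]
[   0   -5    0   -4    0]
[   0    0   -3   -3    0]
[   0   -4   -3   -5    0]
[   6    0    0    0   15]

Answer: (3, 2, 0)

Derivation:
step 0: pivot 3 → sign +
step 1: pivot -5 → sign −
step 2: pivot -3 → sign −
step 3: pivot 6/5 → sign +
step 4: pivot 3 → sign +
signature = (3, 2, 0)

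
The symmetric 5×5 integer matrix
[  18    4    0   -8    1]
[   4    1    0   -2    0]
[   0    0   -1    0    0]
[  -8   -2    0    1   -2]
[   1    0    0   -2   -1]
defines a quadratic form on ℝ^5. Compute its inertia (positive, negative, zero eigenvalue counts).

step 0: pivot 18 → sign +
step 1: pivot 1/9 → sign +
step 2: pivot -1 → sign −
step 3: pivot -3 → sign −
step 4: pivot -1/6 → sign −
signature = (2, 3, 0)

Answer: (2, 3, 0)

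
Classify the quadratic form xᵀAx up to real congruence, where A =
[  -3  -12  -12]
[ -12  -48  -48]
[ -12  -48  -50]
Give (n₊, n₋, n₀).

step 0: pivot -3 → sign −
step 1: pivot -2 → sign −
step 2: row/col 2 already zero → sign 0
signature = (0, 2, 1)

Answer: (0, 2, 1)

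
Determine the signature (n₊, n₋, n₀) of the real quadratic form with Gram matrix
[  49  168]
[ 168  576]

step 0: pivot 49 → sign +
step 1: row/col 1 already zero → sign 0
signature = (1, 0, 1)

Answer: (1, 0, 1)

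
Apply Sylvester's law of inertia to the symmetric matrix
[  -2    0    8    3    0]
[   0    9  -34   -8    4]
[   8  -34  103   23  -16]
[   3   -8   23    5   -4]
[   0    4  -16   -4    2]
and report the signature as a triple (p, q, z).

step 0: pivot -2 → sign −
step 1: pivot 9 → sign +
step 2: pivot 59/9 → sign +
step 3: pivot -129/118 → sign −
step 4: pivot 6/43 → sign +
signature = (3, 2, 0)

Answer: (3, 2, 0)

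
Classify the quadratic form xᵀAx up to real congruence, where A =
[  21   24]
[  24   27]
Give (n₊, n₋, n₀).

step 0: pivot 21 → sign +
step 1: pivot -3/7 → sign −
signature = (1, 1, 0)

Answer: (1, 1, 0)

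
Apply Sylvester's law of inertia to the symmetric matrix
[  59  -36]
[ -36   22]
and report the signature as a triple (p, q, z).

step 0: pivot 59 → sign +
step 1: pivot 2/59 → sign +
signature = (2, 0, 0)

Answer: (2, 0, 0)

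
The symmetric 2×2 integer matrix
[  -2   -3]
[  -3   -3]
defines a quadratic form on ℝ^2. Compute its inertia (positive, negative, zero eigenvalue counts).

step 0: pivot -2 → sign −
step 1: pivot 3/2 → sign +
signature = (1, 1, 0)

Answer: (1, 1, 0)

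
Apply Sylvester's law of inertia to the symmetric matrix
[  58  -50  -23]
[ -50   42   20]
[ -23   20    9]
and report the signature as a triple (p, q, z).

Answer: (1, 2, 0)

Derivation:
step 0: pivot 58 → sign +
step 1: pivot -32/29 → sign −
step 2: pivot -3/32 → sign −
signature = (1, 2, 0)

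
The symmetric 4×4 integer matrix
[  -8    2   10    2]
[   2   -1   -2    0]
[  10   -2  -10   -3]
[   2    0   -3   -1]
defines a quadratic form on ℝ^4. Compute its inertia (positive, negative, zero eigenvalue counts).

Answer: (1, 2, 1)

Derivation:
step 0: pivot -8 → sign −
step 1: pivot -1/2 → sign −
step 2: pivot 3 → sign +
step 3: row/col 3 already zero → sign 0
signature = (1, 2, 1)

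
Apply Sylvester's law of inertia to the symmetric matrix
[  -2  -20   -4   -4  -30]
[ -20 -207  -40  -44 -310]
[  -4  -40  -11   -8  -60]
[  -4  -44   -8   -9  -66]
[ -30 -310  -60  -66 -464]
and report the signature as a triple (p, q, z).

Answer: (2, 3, 0)

Derivation:
step 0: pivot -2 → sign −
step 1: pivot -7 → sign −
step 2: pivot -3 → sign −
step 3: pivot 9/7 → sign +
step 4: pivot 2/9 → sign +
signature = (2, 3, 0)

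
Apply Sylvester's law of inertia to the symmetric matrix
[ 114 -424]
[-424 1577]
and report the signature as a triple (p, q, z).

step 0: pivot 114 → sign +
step 1: pivot 1/57 → sign +
signature = (2, 0, 0)

Answer: (2, 0, 0)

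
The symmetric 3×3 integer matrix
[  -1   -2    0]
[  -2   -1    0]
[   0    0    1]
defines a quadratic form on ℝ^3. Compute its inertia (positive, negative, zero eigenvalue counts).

Answer: (2, 1, 0)

Derivation:
step 0: pivot -1 → sign −
step 1: pivot 3 → sign +
step 2: pivot 1 → sign +
signature = (2, 1, 0)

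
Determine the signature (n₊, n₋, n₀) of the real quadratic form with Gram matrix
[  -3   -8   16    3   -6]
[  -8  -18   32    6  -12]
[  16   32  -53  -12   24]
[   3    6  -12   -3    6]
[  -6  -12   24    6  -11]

step 0: pivot -3 → sign −
step 1: pivot 10/3 → sign +
step 2: pivot -9/5 → sign −
step 3: pivot 2 → sign +
step 4: pivot 1 → sign +
signature = (3, 2, 0)

Answer: (3, 2, 0)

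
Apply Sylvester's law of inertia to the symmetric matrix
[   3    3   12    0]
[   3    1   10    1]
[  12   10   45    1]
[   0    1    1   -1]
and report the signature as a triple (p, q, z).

step 0: pivot 3 → sign +
step 1: pivot -2 → sign −
step 2: pivot -1 → sign −
step 3: pivot -1/2 → sign −
signature = (1, 3, 0)

Answer: (1, 3, 0)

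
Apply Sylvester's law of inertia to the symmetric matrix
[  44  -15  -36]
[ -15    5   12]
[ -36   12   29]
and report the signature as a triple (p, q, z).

Answer: (2, 1, 0)

Derivation:
step 0: pivot 44 → sign +
step 1: pivot -5/44 → sign −
step 2: pivot 1/5 → sign +
signature = (2, 1, 0)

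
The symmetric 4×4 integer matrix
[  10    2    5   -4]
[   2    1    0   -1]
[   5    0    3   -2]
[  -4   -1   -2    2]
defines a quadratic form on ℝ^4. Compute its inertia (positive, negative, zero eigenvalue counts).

step 0: pivot 10 → sign +
step 1: pivot 3/5 → sign +
step 2: pivot -7/6 → sign −
step 3: pivot 3/7 → sign +
signature = (3, 1, 0)

Answer: (3, 1, 0)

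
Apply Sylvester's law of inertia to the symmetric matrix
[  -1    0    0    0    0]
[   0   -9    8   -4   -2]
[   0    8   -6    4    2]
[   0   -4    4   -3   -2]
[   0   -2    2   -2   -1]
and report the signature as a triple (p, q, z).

step 0: pivot -1 → sign −
step 1: pivot -9 → sign −
step 2: pivot 10/9 → sign +
step 3: pivot -7/5 → sign −
step 4: pivot 3/7 → sign +
signature = (2, 3, 0)

Answer: (2, 3, 0)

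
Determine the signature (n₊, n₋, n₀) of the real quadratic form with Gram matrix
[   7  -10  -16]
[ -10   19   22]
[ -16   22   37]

step 0: pivot 7 → sign +
step 1: pivot 33/7 → sign +
step 2: pivot 3/11 → sign +
signature = (3, 0, 0)

Answer: (3, 0, 0)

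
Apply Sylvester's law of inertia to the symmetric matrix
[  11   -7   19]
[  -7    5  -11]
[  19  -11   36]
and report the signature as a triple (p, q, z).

step 0: pivot 11 → sign +
step 1: pivot 6/11 → sign +
step 2: pivot 1 → sign +
signature = (3, 0, 0)

Answer: (3, 0, 0)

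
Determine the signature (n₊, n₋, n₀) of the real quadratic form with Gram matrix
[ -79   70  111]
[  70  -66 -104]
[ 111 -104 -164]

Answer: (0, 3, 0)

Derivation:
step 0: pivot -79 → sign −
step 1: pivot -314/79 → sign −
step 2: pivot -3/157 → sign −
signature = (0, 3, 0)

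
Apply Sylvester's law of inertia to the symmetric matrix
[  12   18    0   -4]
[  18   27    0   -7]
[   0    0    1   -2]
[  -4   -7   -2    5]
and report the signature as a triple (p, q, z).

step 0: pivot 12 → sign +
step 1: pivot 1 → sign +
step 2: pivot -1/3 → sign −
step 3: pivot 3 → sign +
signature = (3, 1, 0)

Answer: (3, 1, 0)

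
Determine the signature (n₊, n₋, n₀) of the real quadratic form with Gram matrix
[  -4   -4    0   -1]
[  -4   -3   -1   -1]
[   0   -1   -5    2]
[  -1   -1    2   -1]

step 0: pivot -4 → sign −
step 1: pivot 1 → sign +
step 2: pivot -6 → sign −
step 3: pivot -1/12 → sign −
signature = (1, 3, 0)

Answer: (1, 3, 0)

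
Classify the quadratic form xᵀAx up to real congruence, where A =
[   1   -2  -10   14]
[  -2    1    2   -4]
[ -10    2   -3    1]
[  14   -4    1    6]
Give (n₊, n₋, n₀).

Answer: (3, 1, 0)

Derivation:
step 0: pivot 1 → sign +
step 1: pivot -3 → sign −
step 2: pivot 5 → sign +
step 3: pivot 1/5 → sign +
signature = (3, 1, 0)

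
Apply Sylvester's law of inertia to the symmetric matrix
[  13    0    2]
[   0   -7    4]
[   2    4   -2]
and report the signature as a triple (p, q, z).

Answer: (1, 2, 0)

Derivation:
step 0: pivot 13 → sign +
step 1: pivot -7 → sign −
step 2: pivot -2/91 → sign −
signature = (1, 2, 0)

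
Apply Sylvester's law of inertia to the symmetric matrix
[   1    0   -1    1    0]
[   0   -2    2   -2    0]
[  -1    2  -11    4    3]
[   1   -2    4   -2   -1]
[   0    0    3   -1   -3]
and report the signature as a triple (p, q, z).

Answer: (1, 4, 0)

Derivation:
step 0: pivot 1 → sign +
step 1: pivot -2 → sign −
step 2: pivot -10 → sign −
step 3: pivot -1/10 → sign −
step 4: pivot -2 → sign −
signature = (1, 4, 0)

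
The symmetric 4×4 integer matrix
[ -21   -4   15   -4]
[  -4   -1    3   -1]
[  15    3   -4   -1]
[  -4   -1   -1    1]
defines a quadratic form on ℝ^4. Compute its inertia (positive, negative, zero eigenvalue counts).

Answer: (1, 3, 0)

Derivation:
step 0: pivot -21 → sign −
step 1: pivot -5/21 → sign −
step 2: pivot 34/5 → sign +
step 3: pivot -6/17 → sign −
signature = (1, 3, 0)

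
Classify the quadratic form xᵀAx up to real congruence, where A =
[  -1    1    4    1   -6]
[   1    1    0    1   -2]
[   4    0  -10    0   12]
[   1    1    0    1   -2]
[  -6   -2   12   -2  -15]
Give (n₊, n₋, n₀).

step 0: pivot -1 → sign −
step 1: pivot 2 → sign +
step 2: pivot -2 → sign −
step 3: pivot -3 → sign −
step 4: row/col 4 already zero → sign 0
signature = (1, 3, 1)

Answer: (1, 3, 1)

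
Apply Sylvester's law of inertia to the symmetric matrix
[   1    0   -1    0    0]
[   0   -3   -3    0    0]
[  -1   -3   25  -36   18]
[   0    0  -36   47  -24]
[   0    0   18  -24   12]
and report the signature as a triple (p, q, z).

Answer: (2, 2, 1)

Derivation:
step 0: pivot 1 → sign +
step 1: pivot -3 → sign −
step 2: pivot 27 → sign +
step 3: pivot -1 → sign −
step 4: row/col 4 already zero → sign 0
signature = (2, 2, 1)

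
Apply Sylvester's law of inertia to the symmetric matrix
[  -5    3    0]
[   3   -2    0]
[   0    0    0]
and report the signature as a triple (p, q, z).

step 0: pivot -5 → sign −
step 1: pivot -1/5 → sign −
step 2: row/col 2 already zero → sign 0
signature = (0, 2, 1)

Answer: (0, 2, 1)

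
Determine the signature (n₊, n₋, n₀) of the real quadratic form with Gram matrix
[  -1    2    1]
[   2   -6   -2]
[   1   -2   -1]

step 0: pivot -1 → sign −
step 1: pivot -2 → sign −
step 2: row/col 2 already zero → sign 0
signature = (0, 2, 1)

Answer: (0, 2, 1)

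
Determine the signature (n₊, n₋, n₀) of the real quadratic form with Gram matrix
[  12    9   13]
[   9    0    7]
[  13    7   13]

step 0: pivot 12 → sign +
step 1: pivot -27/4 → sign −
step 2: pivot 1/27 → sign +
signature = (2, 1, 0)

Answer: (2, 1, 0)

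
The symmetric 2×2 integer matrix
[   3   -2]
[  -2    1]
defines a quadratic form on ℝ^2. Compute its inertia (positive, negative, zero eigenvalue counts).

Answer: (1, 1, 0)

Derivation:
step 0: pivot 3 → sign +
step 1: pivot -1/3 → sign −
signature = (1, 1, 0)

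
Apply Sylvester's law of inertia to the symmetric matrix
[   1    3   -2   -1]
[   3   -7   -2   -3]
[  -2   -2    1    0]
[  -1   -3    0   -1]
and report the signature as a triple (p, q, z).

Answer: (1, 2, 1)

Derivation:
step 0: pivot 1 → sign +
step 1: pivot -16 → sign −
step 2: pivot -2 → sign −
step 3: row/col 3 already zero → sign 0
signature = (1, 2, 1)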